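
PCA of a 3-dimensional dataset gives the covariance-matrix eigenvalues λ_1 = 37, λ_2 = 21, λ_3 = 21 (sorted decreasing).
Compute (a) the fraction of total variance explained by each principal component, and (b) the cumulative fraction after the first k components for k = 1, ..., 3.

Step 1 — total variance = trace(Sigma) = Σ λ_i = 37 + 21 + 21 = 79.

Step 2 — fraction explained by component i = λ_i / Σ λ:
  PC1: 37/79 = 0.4684
  PC2: 21/79 = 0.2658
  PC3: 21/79 = 0.2658

Step 3 — cumulative fraction after k components = (λ_1 + ... + λ_k) / Σ λ:
  k = 1: 37/79 = 0.4684
  k = 2: (37 + 21)/79 = 58/79 = 0.7342
  k = 3: (37 + 21 + 21)/79 = 79/79 = 1

Summary (fraction, with percent):

explained: PC1 0.4684 (46.84%), PC2 0.2658 (26.58%), PC3 0.2658 (26.58%);  cumulative: 0.4684, 0.7342, 1


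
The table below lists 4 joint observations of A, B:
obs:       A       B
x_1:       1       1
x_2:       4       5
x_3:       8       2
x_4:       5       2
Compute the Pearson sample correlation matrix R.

Step 1 — column means:
  mean(A) = (1 + 4 + 8 + 5) / 4 = 18/4 = 4.5
  mean(B) = (1 + 5 + 2 + 2) / 4 = 10/4 = 2.5

Step 2 — sample variances and covariances s[i,j] = (1/(n-1)) · Σ_k (x_{k,i} - mean_i) · (x_{k,j} - mean_j), with n-1 = 3:
  s[A,A] = ((-3.5)·(-3.5) + (-0.5)·(-0.5) + (3.5)·(3.5) + (0.5)·(0.5)) / 3 = 25/3 = 8.3333
  s[A,B] = ((-3.5)·(-1.5) + (-0.5)·(2.5) + (3.5)·(-0.5) + (0.5)·(-0.5)) / 3 = 2/3 = 0.6667
  s[B,B] = ((-1.5)·(-1.5) + (2.5)·(2.5) + (-0.5)·(-0.5) + (-0.5)·(-0.5)) / 3 = 9/3 = 3
  Sample standard deviations s_i = √(s[i,i]):
  s(A) = √(8.3333) = 2.8868
  s(B) = √(3) = 1.7321

Step 3 — r_{ij} = s_{ij} / (s_i · s_j):
  r[A,A] = 1 (diagonal).
  r[A,B] = 0.6667 / (2.8868 · 1.7321) = 0.6667 / 5 = 0.1333
  r[B,B] = 1 (diagonal).

R is symmetric with unit diagonal. Assembling:

R = [[1, 0.1333],
 [0.1333, 1]]


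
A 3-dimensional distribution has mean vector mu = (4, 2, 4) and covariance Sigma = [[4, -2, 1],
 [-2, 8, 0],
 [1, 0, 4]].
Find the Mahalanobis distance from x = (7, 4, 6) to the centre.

Step 1 — centre the observation: (x - mu) = (3, 2, 2).

Step 2 — invert Sigma (cofactor / det for 3×3, or solve directly):
  Sigma^{-1} = [[0.3077, 0.0769, -0.0769],
 [0.0769, 0.1442, -0.0192],
 [-0.0769, -0.0192, 0.2692]].

Step 3 — form the quadratic (x - mu)^T · Sigma^{-1} · (x - mu):
  Sigma^{-1} · (x - mu) = (0.9231, 0.4808, 0.2692).
  (x - mu)^T · [Sigma^{-1} · (x - mu)] = (3)·(0.9231) + (2)·(0.4808) + (2)·(0.2692) = 4.2692.

Step 4 — take square root: d = √(4.2692) ≈ 2.0662.

d(x, mu) = √(4.2692) ≈ 2.0662


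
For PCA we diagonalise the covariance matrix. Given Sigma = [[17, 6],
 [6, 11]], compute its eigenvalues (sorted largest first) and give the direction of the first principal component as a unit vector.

Step 1 — characteristic polynomial of 2×2 Sigma:
  det(Sigma - λI) = λ² - trace · λ + det = 0.
  trace = 17 + 11 = 28, det = 17·11 - (6)² = 151.
Step 2 — discriminant:
  Δ = trace² - 4·det = 784 - 604 = 180.
Step 3 — eigenvalues:
  λ = (trace ± √Δ)/2 = (28 ± 13.4164)/2,
  λ_1 = 20.7082,  λ_2 = 7.2918.

Step 4 — unit eigenvector for λ_1: solve (Sigma - λ_1 I)v = 0. First row:
  (17 - 20.7082)·v_x + (6)·v_y = 0, i.e. (-3.7082)·v_x + (6)·v_y = 0,
  so v ∝ (b, λ_1 - a) = (6, 3.7082) = u.
  ||u|| = √((6)² + (3.7082)²) = √(49.7508) ≈ 7.0534,
  v_1 = u/||u|| ≈ (0.8507, 0.5257) (||v_1|| = 1).

λ_1 = 20.7082,  λ_2 = 7.2918;  v_1 ≈ (0.8507, 0.5257)


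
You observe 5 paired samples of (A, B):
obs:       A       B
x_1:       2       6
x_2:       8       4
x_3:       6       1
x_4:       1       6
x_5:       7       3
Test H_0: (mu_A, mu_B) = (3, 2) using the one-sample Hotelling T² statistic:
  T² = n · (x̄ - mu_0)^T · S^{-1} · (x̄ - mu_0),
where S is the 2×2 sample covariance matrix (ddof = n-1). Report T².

Step 1 — sample mean vector:
  mean(A) = (2 + 8 + 6 + 1 + 7) / 5 = 24/5 = 4.8
  mean(B) = (6 + 4 + 1 + 6 + 3) / 5 = 20/5 = 4
  x̄ = (4.8, 4),  deviation x̄ - mu_0 = (4.8, 4) - (3, 2) = (1.8, 2).

Step 2 — sample covariance matrix, S[i,j] = (1/(n-1)) · Σ_k (x_{k,i} - mean_i) · (x_{k,j} - mean_j), divisor n-1 = 4:
  S[A,A] = ((-2.8)·(-2.8) + (3.2)·(3.2) + (1.2)·(1.2) + (-3.8)·(-3.8) + (2.2)·(2.2)) / 4 = 38.8/4 = 9.7
  S[A,B] = ((-2.8)·(2) + (3.2)·(0) + (1.2)·(-3) + (-3.8)·(2) + (2.2)·(-1)) / 4 = -19/4 = -4.75
  S[B,B] = ((2)·(2) + (0)·(0) + (-3)·(-3) + (2)·(2) + (-1)·(-1)) / 4 = 18/4 = 4.5
  S = [[9.7, -4.75],
 [-4.75, 4.5]].

Step 3 — invert S. det(S) = 9.7·4.5 - (-4.75)² = 21.0875.
  S^{-1} = (1/det) · [[d, -b], [-b, a]] = [[0.2134, 0.2253],
 [0.2253, 0.46]].

Step 4 — quadratic form (x̄ - mu_0)^T · S^{-1} · (x̄ - mu_0):
  S^{-1} · (x̄ - mu_0) = (0.8346, 1.3254),
  (x̄ - mu_0)^T · [...] = (1.8)·(0.8346) + (2)·(1.3254) = 4.1532.

Step 5 — scale by n: T² = 5 · 4.1532 = 20.7659.

T² ≈ 20.7659


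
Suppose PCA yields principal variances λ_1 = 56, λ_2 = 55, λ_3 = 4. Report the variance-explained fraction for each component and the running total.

Step 1 — total variance = trace(Sigma) = Σ λ_i = 56 + 55 + 4 = 115.

Step 2 — fraction explained by component i = λ_i / Σ λ:
  PC1: 56/115 = 0.487
  PC2: 55/115 = 0.4783
  PC3: 4/115 = 0.0348

Step 3 — cumulative fraction after k components = (λ_1 + ... + λ_k) / Σ λ:
  k = 1: 56/115 = 0.487
  k = 2: (56 + 55)/115 = 111/115 = 0.9652
  k = 3: (56 + 55 + 4)/115 = 115/115 = 1

Summary (fraction, with percent):

explained: PC1 0.487 (48.7%), PC2 0.4783 (47.83%), PC3 0.0348 (3.48%);  cumulative: 0.487, 0.9652, 1


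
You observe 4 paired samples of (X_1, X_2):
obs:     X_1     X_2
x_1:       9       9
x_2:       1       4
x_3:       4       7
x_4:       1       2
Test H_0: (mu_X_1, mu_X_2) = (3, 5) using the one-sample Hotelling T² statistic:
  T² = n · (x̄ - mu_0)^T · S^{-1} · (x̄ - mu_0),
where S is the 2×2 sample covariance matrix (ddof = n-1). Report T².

Step 1 — sample mean vector:
  mean(X_1) = (9 + 1 + 4 + 1) / 4 = 15/4 = 3.75
  mean(X_2) = (9 + 4 + 7 + 2) / 4 = 22/4 = 5.5
  x̄ = (3.75, 5.5),  deviation x̄ - mu_0 = (3.75, 5.5) - (3, 5) = (0.75, 0.5).

Step 2 — sample covariance matrix, S[i,j] = (1/(n-1)) · Σ_k (x_{k,i} - mean_i) · (x_{k,j} - mean_j), divisor n-1 = 3:
  S[X_1,X_1] = ((5.25)·(5.25) + (-2.75)·(-2.75) + (0.25)·(0.25) + (-2.75)·(-2.75)) / 3 = 42.75/3 = 14.25
  S[X_1,X_2] = ((5.25)·(3.5) + (-2.75)·(-1.5) + (0.25)·(1.5) + (-2.75)·(-3.5)) / 3 = 32.5/3 = 10.8333
  S[X_2,X_2] = ((3.5)·(3.5) + (-1.5)·(-1.5) + (1.5)·(1.5) + (-3.5)·(-3.5)) / 3 = 29/3 = 9.6667
  S = [[14.25, 10.8333],
 [10.8333, 9.6667]].

Step 3 — invert S. det(S) = 14.25·9.6667 - (10.8333)² = 20.3889.
  S^{-1} = (1/det) · [[d, -b], [-b, a]] = [[0.4741, -0.5313],
 [-0.5313, 0.6989]].

Step 4 — quadratic form (x̄ - mu_0)^T · S^{-1} · (x̄ - mu_0):
  S^{-1} · (x̄ - mu_0) = (0.0899, -0.049),
  (x̄ - mu_0)^T · [...] = (0.75)·(0.0899) + (0.5)·(-0.049) = 0.0429.

Step 5 — scale by n: T² = 4 · 0.0429 = 0.1717.

T² ≈ 0.1717


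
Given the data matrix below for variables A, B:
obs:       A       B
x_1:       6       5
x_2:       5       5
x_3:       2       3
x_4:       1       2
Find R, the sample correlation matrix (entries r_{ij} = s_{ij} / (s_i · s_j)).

Step 1 — column means:
  mean(A) = (6 + 5 + 2 + 1) / 4 = 14/4 = 3.5
  mean(B) = (5 + 5 + 3 + 2) / 4 = 15/4 = 3.75

Step 2 — sample variances and covariances s[i,j] = (1/(n-1)) · Σ_k (x_{k,i} - mean_i) · (x_{k,j} - mean_j), with n-1 = 3:
  s[A,A] = ((2.5)·(2.5) + (1.5)·(1.5) + (-1.5)·(-1.5) + (-2.5)·(-2.5)) / 3 = 17/3 = 5.6667
  s[A,B] = ((2.5)·(1.25) + (1.5)·(1.25) + (-1.5)·(-0.75) + (-2.5)·(-1.75)) / 3 = 10.5/3 = 3.5
  s[B,B] = ((1.25)·(1.25) + (1.25)·(1.25) + (-0.75)·(-0.75) + (-1.75)·(-1.75)) / 3 = 6.75/3 = 2.25
  Sample standard deviations s_i = √(s[i,i]):
  s(A) = √(5.6667) = 2.3805
  s(B) = √(2.25) = 1.5

Step 3 — r_{ij} = s_{ij} / (s_i · s_j):
  r[A,A] = 1 (diagonal).
  r[A,B] = 3.5 / (2.3805 · 1.5) = 3.5 / 3.5707 = 0.9802
  r[B,B] = 1 (diagonal).

R is symmetric with unit diagonal. Assembling:

R = [[1, 0.9802],
 [0.9802, 1]]


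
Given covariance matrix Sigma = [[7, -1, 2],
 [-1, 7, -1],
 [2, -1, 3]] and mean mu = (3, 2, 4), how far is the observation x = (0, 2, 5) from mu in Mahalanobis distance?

Step 1 — centre the observation: (x - mu) = (-3, 0, 1).

Step 2 — invert Sigma (cofactor / det for 3×3, or solve directly):
  Sigma^{-1} = [[0.177, 0.0088, -0.115],
 [0.0088, 0.1504, 0.0442],
 [-0.115, 0.0442, 0.4248]].

Step 3 — form the quadratic (x - mu)^T · Sigma^{-1} · (x - mu):
  Sigma^{-1} · (x - mu) = (-0.646, 0.0177, 0.7699).
  (x - mu)^T · [Sigma^{-1} · (x - mu)] = (-3)·(-0.646) + (0)·(0.0177) + (1)·(0.7699) = 2.708.

Step 4 — take square root: d = √(2.708) ≈ 1.6456.

d(x, mu) = √(2.708) ≈ 1.6456


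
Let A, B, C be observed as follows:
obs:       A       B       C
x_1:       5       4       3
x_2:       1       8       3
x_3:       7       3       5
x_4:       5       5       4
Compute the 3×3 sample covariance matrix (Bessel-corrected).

Step 1 — column means:
  mean(A) = (5 + 1 + 7 + 5) / 4 = 18/4 = 4.5
  mean(B) = (4 + 8 + 3 + 5) / 4 = 20/4 = 5
  mean(C) = (3 + 3 + 5 + 4) / 4 = 15/4 = 3.75

Step 2 — sample covariance S[i,j] = (1/(n-1)) · Σ_k (x_{k,i} - mean_i) · (x_{k,j} - mean_j), with n-1 = 3.
  S[A,A] = ((0.5)·(0.5) + (-3.5)·(-3.5) + (2.5)·(2.5) + (0.5)·(0.5)) / 3 = 19/3 = 6.3333
  S[A,B] = ((0.5)·(-1) + (-3.5)·(3) + (2.5)·(-2) + (0.5)·(0)) / 3 = -16/3 = -5.3333
  S[A,C] = ((0.5)·(-0.75) + (-3.5)·(-0.75) + (2.5)·(1.25) + (0.5)·(0.25)) / 3 = 5.5/3 = 1.8333
  S[B,B] = ((-1)·(-1) + (3)·(3) + (-2)·(-2) + (0)·(0)) / 3 = 14/3 = 4.6667
  S[B,C] = ((-1)·(-0.75) + (3)·(-0.75) + (-2)·(1.25) + (0)·(0.25)) / 3 = -4/3 = -1.3333
  S[C,C] = ((-0.75)·(-0.75) + (-0.75)·(-0.75) + (1.25)·(1.25) + (0.25)·(0.25)) / 3 = 2.75/3 = 0.9167

S is symmetric (S[j,i] = S[i,j]). Assembling:

S = [[6.3333, -5.3333, 1.8333],
 [-5.3333, 4.6667, -1.3333],
 [1.8333, -1.3333, 0.9167]]


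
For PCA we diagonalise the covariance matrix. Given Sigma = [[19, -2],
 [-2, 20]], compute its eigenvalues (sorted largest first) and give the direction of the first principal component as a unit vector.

Step 1 — characteristic polynomial of 2×2 Sigma:
  det(Sigma - λI) = λ² - trace · λ + det = 0.
  trace = 19 + 20 = 39, det = 19·20 - (-2)² = 376.
Step 2 — discriminant:
  Δ = trace² - 4·det = 1521 - 1504 = 17.
Step 3 — eigenvalues:
  λ = (trace ± √Δ)/2 = (39 ± 4.1231)/2,
  λ_1 = 21.5616,  λ_2 = 17.4384.

Step 4 — unit eigenvector for λ_1: solve (Sigma - λ_1 I)v = 0. First row:
  (19 - 21.5616)·v_x + (-2)·v_y = 0, i.e. (-2.5616)·v_x + (-2)·v_y = 0,
  so v ∝ (b, λ_1 - a) = (-2, 2.5616); multiply by -1 so the first entry is positive: u = (2, -2.5616).
  ||u|| = √((2)² + (-2.5616)²) = √(10.5616) ≈ 3.2499,
  v_1 = u/||u|| ≈ (0.6154, -0.7882) (||v_1|| = 1).

λ_1 = 21.5616,  λ_2 = 17.4384;  v_1 ≈ (0.6154, -0.7882)


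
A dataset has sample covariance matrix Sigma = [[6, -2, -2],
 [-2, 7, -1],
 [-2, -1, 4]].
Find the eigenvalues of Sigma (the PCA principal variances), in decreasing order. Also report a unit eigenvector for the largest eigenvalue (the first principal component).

Step 1 — characteristic polynomial p(λ) = det(λI - Sigma) = λ³ - tr·λ² + c_1·λ - det, where tr = trace, c_1 = sum of the principal 2×2 minors, det = det(Sigma):
  tr = 6 + 7 + 4 = 17,
  c_1 = (6·7 - (-2)²) + (6·4 - (-2)²) + (7·4 - (-1)²) = 38 + 20 + 27 = 85,
  det = 6·(7·4 - (-1)²) - (-2)·((-2)·4 - (-1)·(-2)) + (-2)·((-2)·(-1) - 7·(-2)) = 6·(27) - (-2)·(-10) + (-2)·(16) = 110.
  So p(λ) = λ³ - 17λ² + 85λ - 110.
Step 2 — look for an integer root (rational root theorem: any rational root is an integer divisor of 110). Testing λ = 2:
  p(2) = 8 - 68 + 170 - 110 = 0  ✓
  Dividing out (λ - 2): p(λ) = (λ - 2)(λ² - 15λ + 55).
Step 3 — remaining eigenvalues from the quadratic λ² - 15λ + 55 = 0:
  Δ = 15² - 4·55 = 225 - 220 = 5,  λ = (15 ± √5)/2 = (15 ± 2.2361)/2 ≈ 8.618 or 6.382.
  Sorted: λ_1 = 8.618,  λ_2 = 6.382,  λ_3 = 2  (check: sum = 17 = tr ✓).

Step 4 — unit eigenvector for λ_1 ≈ 8.618: v spans the null space of (Sigma - λ_1 I), whose rows are
  r_1 = (-2.618, -2, -2),  r_2 = (-2, -1.618, -1),  r_3 = (-2, -1, -4.618).
  v is orthogonal to every row, so take v ∝ r_1 × r_2 = ((-2)·(-1) - (-2)·(-1.618), (-2)·(-2) - (-2.618)·(-1), (-2.618)·(-1.618) - (-2)·(-2)) ≈ (-1.2361, 1.382, 0.2361).
  Rescale (multiply by -1 so the first nonzero entry is positive): u = (1.2361, -1.382, -0.2361).
  ||u|| = √((1.2361)² + (-1.382)² + (-0.2361)²) = √(3.4934) ≈ 1.8691,  v_1 = u/||u|| ≈ (0.6613, -0.7394, -0.1263) (||v_1|| = 1).

λ_1 = 8.618,  λ_2 = 6.382,  λ_3 = 2;  v_1 ≈ (0.6613, -0.7394, -0.1263)


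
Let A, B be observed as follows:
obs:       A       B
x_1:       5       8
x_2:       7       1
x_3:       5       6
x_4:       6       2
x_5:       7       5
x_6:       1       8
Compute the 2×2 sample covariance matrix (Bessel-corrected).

Step 1 — column means:
  mean(A) = (5 + 7 + 5 + 6 + 7 + 1) / 6 = 31/6 = 5.1667
  mean(B) = (8 + 1 + 6 + 2 + 5 + 8) / 6 = 30/6 = 5

Step 2 — sample covariance S[i,j] = (1/(n-1)) · Σ_k (x_{k,i} - mean_i) · (x_{k,j} - mean_j), with n-1 = 5.
  S[A,A] = ((-0.1667)·(-0.1667) + (1.8333)·(1.8333) + (-0.1667)·(-0.1667) + (0.8333)·(0.8333) + (1.8333)·(1.8333) + (-4.1667)·(-4.1667)) / 5 = 24.8333/5 = 4.9667
  S[A,B] = ((-0.1667)·(3) + (1.8333)·(-4) + (-0.1667)·(1) + (0.8333)·(-3) + (1.8333)·(0) + (-4.1667)·(3)) / 5 = -23/5 = -4.6
  S[B,B] = ((3)·(3) + (-4)·(-4) + (1)·(1) + (-3)·(-3) + (0)·(0) + (3)·(3)) / 5 = 44/5 = 8.8

S is symmetric (S[j,i] = S[i,j]). Assembling:

S = [[4.9667, -4.6],
 [-4.6, 8.8]]


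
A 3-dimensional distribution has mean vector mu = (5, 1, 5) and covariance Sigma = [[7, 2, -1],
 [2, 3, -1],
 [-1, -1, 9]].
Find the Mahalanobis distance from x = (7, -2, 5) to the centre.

Step 1 — centre the observation: (x - mu) = (2, -3, 0).

Step 2 — invert Sigma (cofactor / det for 3×3, or solve directly):
  Sigma^{-1} = [[0.1769, -0.1156, 0.0068],
 [-0.1156, 0.4218, 0.034],
 [0.0068, 0.034, 0.1156]].

Step 3 — form the quadratic (x - mu)^T · Sigma^{-1} · (x - mu):
  Sigma^{-1} · (x - mu) = (0.7007, -1.4966, -0.0884).
  (x - mu)^T · [Sigma^{-1} · (x - mu)] = (2)·(0.7007) + (-3)·(-1.4966) + (0)·(-0.0884) = 5.8912.

Step 4 — take square root: d = √(5.8912) ≈ 2.4272.

d(x, mu) = √(5.8912) ≈ 2.4272


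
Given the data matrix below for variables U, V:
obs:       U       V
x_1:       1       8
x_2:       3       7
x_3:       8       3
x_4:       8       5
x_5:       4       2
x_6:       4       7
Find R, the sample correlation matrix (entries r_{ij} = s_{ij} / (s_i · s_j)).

Step 1 — column means:
  mean(U) = (1 + 3 + 8 + 8 + 4 + 4) / 6 = 28/6 = 4.6667
  mean(V) = (8 + 7 + 3 + 5 + 2 + 7) / 6 = 32/6 = 5.3333

Step 2 — sample variances and covariances s[i,j] = (1/(n-1)) · Σ_k (x_{k,i} - mean_i) · (x_{k,j} - mean_j), with n-1 = 5:
  s[U,U] = ((-3.6667)·(-3.6667) + (-1.6667)·(-1.6667) + (3.3333)·(3.3333) + (3.3333)·(3.3333) + (-0.6667)·(-0.6667) + (-0.6667)·(-0.6667)) / 5 = 39.3333/5 = 7.8667
  s[U,V] = ((-3.6667)·(2.6667) + (-1.6667)·(1.6667) + (3.3333)·(-2.3333) + (3.3333)·(-0.3333) + (-0.6667)·(-3.3333) + (-0.6667)·(1.6667)) / 5 = -20.3333/5 = -4.0667
  s[V,V] = ((2.6667)·(2.6667) + (1.6667)·(1.6667) + (-2.3333)·(-2.3333) + (-0.3333)·(-0.3333) + (-3.3333)·(-3.3333) + (1.6667)·(1.6667)) / 5 = 29.3333/5 = 5.8667
  Sample standard deviations s_i = √(s[i,i]):
  s(U) = √(7.8667) = 2.8048
  s(V) = √(5.8667) = 2.4221

Step 3 — r_{ij} = s_{ij} / (s_i · s_j):
  r[U,U] = 1 (diagonal).
  r[U,V] = -4.0667 / (2.8048 · 2.4221) = -4.0667 / 6.7935 = -0.5986
  r[V,V] = 1 (diagonal).

R is symmetric with unit diagonal. Assembling:

R = [[1, -0.5986],
 [-0.5986, 1]]


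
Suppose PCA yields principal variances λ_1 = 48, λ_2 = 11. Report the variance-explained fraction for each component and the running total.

Step 1 — total variance = trace(Sigma) = Σ λ_i = 48 + 11 = 59.

Step 2 — fraction explained by component i = λ_i / Σ λ:
  PC1: 48/59 = 0.8136
  PC2: 11/59 = 0.1864

Step 3 — cumulative fraction after k components = (λ_1 + ... + λ_k) / Σ λ:
  k = 1: 48/59 = 0.8136
  k = 2: (48 + 11)/59 = 59/59 = 1

Summary (fraction, with percent):

explained: PC1 0.8136 (81.36%), PC2 0.1864 (18.64%);  cumulative: 0.8136, 1


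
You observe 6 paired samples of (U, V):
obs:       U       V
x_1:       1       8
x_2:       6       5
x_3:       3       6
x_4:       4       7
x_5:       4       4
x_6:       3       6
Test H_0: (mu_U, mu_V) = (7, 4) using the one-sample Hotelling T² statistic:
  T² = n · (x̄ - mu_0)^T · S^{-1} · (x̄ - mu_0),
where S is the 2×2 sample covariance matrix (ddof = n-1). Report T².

Step 1 — sample mean vector:
  mean(U) = (1 + 6 + 3 + 4 + 4 + 3) / 6 = 21/6 = 3.5
  mean(V) = (8 + 5 + 6 + 7 + 4 + 6) / 6 = 36/6 = 6
  x̄ = (3.5, 6),  deviation x̄ - mu_0 = (3.5, 6) - (7, 4) = (-3.5, 2).

Step 2 — sample covariance matrix, S[i,j] = (1/(n-1)) · Σ_k (x_{k,i} - mean_i) · (x_{k,j} - mean_j), divisor n-1 = 5:
  S[U,U] = ((-2.5)·(-2.5) + (2.5)·(2.5) + (-0.5)·(-0.5) + (0.5)·(0.5) + (0.5)·(0.5) + (-0.5)·(-0.5)) / 5 = 13.5/5 = 2.7
  S[U,V] = ((-2.5)·(2) + (2.5)·(-1) + (-0.5)·(0) + (0.5)·(1) + (0.5)·(-2) + (-0.5)·(0)) / 5 = -8/5 = -1.6
  S[V,V] = ((2)·(2) + (-1)·(-1) + (0)·(0) + (1)·(1) + (-2)·(-2) + (0)·(0)) / 5 = 10/5 = 2
  S = [[2.7, -1.6],
 [-1.6, 2]].

Step 3 — invert S. det(S) = 2.7·2 - (-1.6)² = 2.84.
  S^{-1} = (1/det) · [[d, -b], [-b, a]] = [[0.7042, 0.5634],
 [0.5634, 0.9507]].

Step 4 — quadratic form (x̄ - mu_0)^T · S^{-1} · (x̄ - mu_0):
  S^{-1} · (x̄ - mu_0) = (-1.338, -0.0704),
  (x̄ - mu_0)^T · [...] = (-3.5)·(-1.338) + (2)·(-0.0704) = 4.5423.

Step 5 — scale by n: T² = 6 · 4.5423 = 27.2535.

T² ≈ 27.2535


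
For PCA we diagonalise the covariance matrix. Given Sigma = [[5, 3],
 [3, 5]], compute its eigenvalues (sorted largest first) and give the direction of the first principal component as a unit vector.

Step 1 — characteristic polynomial of 2×2 Sigma:
  det(Sigma - λI) = λ² - trace · λ + det = 0.
  trace = 5 + 5 = 10, det = 5·5 - (3)² = 16.
Step 2 — discriminant:
  Δ = trace² - 4·det = 100 - 64 = 36.
Step 3 — eigenvalues:
  λ = (trace ± √Δ)/2 = (10 ± 6)/2,
  λ_1 = 8,  λ_2 = 2.

Step 4 — unit eigenvector for λ_1: solve (Sigma - λ_1 I)v = 0. First row:
  (5 - 8)·v_x + (3)·v_y = 0, i.e. (-3)·v_x + (3)·v_y = 0,
  so v ∝ (b, λ_1 - a) = (3, 3) = u.
  ||u|| = √((3)² + (3)²) = √(18) ≈ 4.2426,
  v_1 = u/||u|| ≈ (0.7071, 0.7071) (||v_1|| = 1).

λ_1 = 8,  λ_2 = 2;  v_1 ≈ (0.7071, 0.7071)


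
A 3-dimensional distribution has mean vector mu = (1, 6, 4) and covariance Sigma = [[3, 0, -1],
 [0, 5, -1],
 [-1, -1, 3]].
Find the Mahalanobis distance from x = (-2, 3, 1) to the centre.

Step 1 — centre the observation: (x - mu) = (-3, -3, -3).

Step 2 — invert Sigma (cofactor / det for 3×3, or solve directly):
  Sigma^{-1} = [[0.3784, 0.027, 0.1351],
 [0.027, 0.2162, 0.0811],
 [0.1351, 0.0811, 0.4054]].

Step 3 — form the quadratic (x - mu)^T · Sigma^{-1} · (x - mu):
  Sigma^{-1} · (x - mu) = (-1.6216, -0.973, -1.8649).
  (x - mu)^T · [Sigma^{-1} · (x - mu)] = (-3)·(-1.6216) + (-3)·(-0.973) + (-3)·(-1.8649) = 13.3784.

Step 4 — take square root: d = √(13.3784) ≈ 3.6576.

d(x, mu) = √(13.3784) ≈ 3.6576


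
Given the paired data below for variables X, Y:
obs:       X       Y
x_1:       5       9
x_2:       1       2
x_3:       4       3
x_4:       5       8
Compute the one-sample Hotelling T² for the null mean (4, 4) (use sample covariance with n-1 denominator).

Step 1 — sample mean vector:
  mean(X) = (5 + 1 + 4 + 5) / 4 = 15/4 = 3.75
  mean(Y) = (9 + 2 + 3 + 8) / 4 = 22/4 = 5.5
  x̄ = (3.75, 5.5),  deviation x̄ - mu_0 = (3.75, 5.5) - (4, 4) = (-0.25, 1.5).

Step 2 — sample covariance matrix, S[i,j] = (1/(n-1)) · Σ_k (x_{k,i} - mean_i) · (x_{k,j} - mean_j), divisor n-1 = 3:
  S[X,X] = ((1.25)·(1.25) + (-2.75)·(-2.75) + (0.25)·(0.25) + (1.25)·(1.25)) / 3 = 10.75/3 = 3.5833
  S[X,Y] = ((1.25)·(3.5) + (-2.75)·(-3.5) + (0.25)·(-2.5) + (1.25)·(2.5)) / 3 = 16.5/3 = 5.5
  S[Y,Y] = ((3.5)·(3.5) + (-3.5)·(-3.5) + (-2.5)·(-2.5) + (2.5)·(2.5)) / 3 = 37/3 = 12.3333
  S = [[3.5833, 5.5],
 [5.5, 12.3333]].

Step 3 — invert S. det(S) = 3.5833·12.3333 - (5.5)² = 13.9444.
  S^{-1} = (1/det) · [[d, -b], [-b, a]] = [[0.8845, -0.3944],
 [-0.3944, 0.257]].

Step 4 — quadratic form (x̄ - mu_0)^T · S^{-1} · (x̄ - mu_0):
  S^{-1} · (x̄ - mu_0) = (-0.8127, 0.4841),
  (x̄ - mu_0)^T · [...] = (-0.25)·(-0.8127) + (1.5)·(0.4841) = 0.9293.

Step 5 — scale by n: T² = 4 · 0.9293 = 3.7171.

T² ≈ 3.7171


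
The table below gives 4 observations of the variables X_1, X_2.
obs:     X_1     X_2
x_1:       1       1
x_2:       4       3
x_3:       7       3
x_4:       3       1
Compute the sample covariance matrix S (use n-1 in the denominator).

Step 1 — column means:
  mean(X_1) = (1 + 4 + 7 + 3) / 4 = 15/4 = 3.75
  mean(X_2) = (1 + 3 + 3 + 1) / 4 = 8/4 = 2

Step 2 — sample covariance S[i,j] = (1/(n-1)) · Σ_k (x_{k,i} - mean_i) · (x_{k,j} - mean_j), with n-1 = 3.
  S[X_1,X_1] = ((-2.75)·(-2.75) + (0.25)·(0.25) + (3.25)·(3.25) + (-0.75)·(-0.75)) / 3 = 18.75/3 = 6.25
  S[X_1,X_2] = ((-2.75)·(-1) + (0.25)·(1) + (3.25)·(1) + (-0.75)·(-1)) / 3 = 7/3 = 2.3333
  S[X_2,X_2] = ((-1)·(-1) + (1)·(1) + (1)·(1) + (-1)·(-1)) / 3 = 4/3 = 1.3333

S is symmetric (S[j,i] = S[i,j]). Assembling:

S = [[6.25, 2.3333],
 [2.3333, 1.3333]]


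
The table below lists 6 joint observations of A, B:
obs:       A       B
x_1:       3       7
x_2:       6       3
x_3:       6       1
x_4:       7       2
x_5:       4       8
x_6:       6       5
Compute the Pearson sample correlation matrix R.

Step 1 — column means:
  mean(A) = (3 + 6 + 6 + 7 + 4 + 6) / 6 = 32/6 = 5.3333
  mean(B) = (7 + 3 + 1 + 2 + 8 + 5) / 6 = 26/6 = 4.3333

Step 2 — sample variances and covariances s[i,j] = (1/(n-1)) · Σ_k (x_{k,i} - mean_i) · (x_{k,j} - mean_j), with n-1 = 5:
  s[A,A] = ((-2.3333)·(-2.3333) + (0.6667)·(0.6667) + (0.6667)·(0.6667) + (1.6667)·(1.6667) + (-1.3333)·(-1.3333) + (0.6667)·(0.6667)) / 5 = 11.3333/5 = 2.2667
  s[A,B] = ((-2.3333)·(2.6667) + (0.6667)·(-1.3333) + (0.6667)·(-3.3333) + (1.6667)·(-2.3333) + (-1.3333)·(3.6667) + (0.6667)·(0.6667)) / 5 = -17.6667/5 = -3.5333
  s[B,B] = ((2.6667)·(2.6667) + (-1.3333)·(-1.3333) + (-3.3333)·(-3.3333) + (-2.3333)·(-2.3333) + (3.6667)·(3.6667) + (0.6667)·(0.6667)) / 5 = 39.3333/5 = 7.8667
  Sample standard deviations s_i = √(s[i,i]):
  s(A) = √(2.2667) = 1.5055
  s(B) = √(7.8667) = 2.8048

Step 3 — r_{ij} = s_{ij} / (s_i · s_j):
  r[A,A] = 1 (diagonal).
  r[A,B] = -3.5333 / (1.5055 · 2.8048) = -3.5333 / 4.2227 = -0.8367
  r[B,B] = 1 (diagonal).

R is symmetric with unit diagonal. Assembling:

R = [[1, -0.8367],
 [-0.8367, 1]]


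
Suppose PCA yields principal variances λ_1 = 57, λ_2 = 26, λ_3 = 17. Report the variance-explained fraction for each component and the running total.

Step 1 — total variance = trace(Sigma) = Σ λ_i = 57 + 26 + 17 = 100.

Step 2 — fraction explained by component i = λ_i / Σ λ:
  PC1: 57/100 = 0.57
  PC2: 26/100 = 0.26
  PC3: 17/100 = 0.17

Step 3 — cumulative fraction after k components = (λ_1 + ... + λ_k) / Σ λ:
  k = 1: 57/100 = 0.57
  k = 2: (57 + 26)/100 = 83/100 = 0.83
  k = 3: (57 + 26 + 17)/100 = 100/100 = 1

Summary (fraction, with percent):

explained: PC1 0.57 (57%), PC2 0.26 (26%), PC3 0.17 (17%);  cumulative: 0.57, 0.83, 1


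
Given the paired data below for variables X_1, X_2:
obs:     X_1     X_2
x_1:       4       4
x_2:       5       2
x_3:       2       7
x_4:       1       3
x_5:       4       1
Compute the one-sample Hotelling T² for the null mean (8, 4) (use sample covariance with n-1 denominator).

Step 1 — sample mean vector:
  mean(X_1) = (4 + 5 + 2 + 1 + 4) / 5 = 16/5 = 3.2
  mean(X_2) = (4 + 2 + 7 + 3 + 1) / 5 = 17/5 = 3.4
  x̄ = (3.2, 3.4),  deviation x̄ - mu_0 = (3.2, 3.4) - (8, 4) = (-4.8, -0.6).

Step 2 — sample covariance matrix, S[i,j] = (1/(n-1)) · Σ_k (x_{k,i} - mean_i) · (x_{k,j} - mean_j), divisor n-1 = 4:
  S[X_1,X_1] = ((0.8)·(0.8) + (1.8)·(1.8) + (-1.2)·(-1.2) + (-2.2)·(-2.2) + (0.8)·(0.8)) / 4 = 10.8/4 = 2.7
  S[X_1,X_2] = ((0.8)·(0.6) + (1.8)·(-1.4) + (-1.2)·(3.6) + (-2.2)·(-0.4) + (0.8)·(-2.4)) / 4 = -7.4/4 = -1.85
  S[X_2,X_2] = ((0.6)·(0.6) + (-1.4)·(-1.4) + (3.6)·(3.6) + (-0.4)·(-0.4) + (-2.4)·(-2.4)) / 4 = 21.2/4 = 5.3
  S = [[2.7, -1.85],
 [-1.85, 5.3]].

Step 3 — invert S. det(S) = 2.7·5.3 - (-1.85)² = 10.8875.
  S^{-1} = (1/det) · [[d, -b], [-b, a]] = [[0.4868, 0.1699],
 [0.1699, 0.248]].

Step 4 — quadratic form (x̄ - mu_0)^T · S^{-1} · (x̄ - mu_0):
  S^{-1} · (x̄ - mu_0) = (-2.4386, -0.9644),
  (x̄ - mu_0)^T · [...] = (-4.8)·(-2.4386) + (-0.6)·(-0.9644) = 12.2838.

Step 5 — scale by n: T² = 5 · 12.2838 = 61.4191.

T² ≈ 61.4191


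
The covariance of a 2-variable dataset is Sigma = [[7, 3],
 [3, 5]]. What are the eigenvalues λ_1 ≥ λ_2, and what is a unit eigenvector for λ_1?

Step 1 — characteristic polynomial of 2×2 Sigma:
  det(Sigma - λI) = λ² - trace · λ + det = 0.
  trace = 7 + 5 = 12, det = 7·5 - (3)² = 26.
Step 2 — discriminant:
  Δ = trace² - 4·det = 144 - 104 = 40.
Step 3 — eigenvalues:
  λ = (trace ± √Δ)/2 = (12 ± 6.3246)/2,
  λ_1 = 9.1623,  λ_2 = 2.8377.

Step 4 — unit eigenvector for λ_1: solve (Sigma - λ_1 I)v = 0. First row:
  (7 - 9.1623)·v_x + (3)·v_y = 0, i.e. (-2.1623)·v_x + (3)·v_y = 0,
  so v ∝ (b, λ_1 - a) = (3, 2.1623) = u.
  ||u|| = √((3)² + (2.1623)²) = √(13.6754) ≈ 3.698,
  v_1 = u/||u|| ≈ (0.8112, 0.5847) (||v_1|| = 1).

λ_1 = 9.1623,  λ_2 = 2.8377;  v_1 ≈ (0.8112, 0.5847)


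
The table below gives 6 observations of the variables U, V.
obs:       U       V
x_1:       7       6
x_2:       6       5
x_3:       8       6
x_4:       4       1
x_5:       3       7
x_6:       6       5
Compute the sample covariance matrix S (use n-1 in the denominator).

Step 1 — column means:
  mean(U) = (7 + 6 + 8 + 4 + 3 + 6) / 6 = 34/6 = 5.6667
  mean(V) = (6 + 5 + 6 + 1 + 7 + 5) / 6 = 30/6 = 5

Step 2 — sample covariance S[i,j] = (1/(n-1)) · Σ_k (x_{k,i} - mean_i) · (x_{k,j} - mean_j), with n-1 = 5.
  S[U,U] = ((1.3333)·(1.3333) + (0.3333)·(0.3333) + (2.3333)·(2.3333) + (-1.6667)·(-1.6667) + (-2.6667)·(-2.6667) + (0.3333)·(0.3333)) / 5 = 17.3333/5 = 3.4667
  S[U,V] = ((1.3333)·(1) + (0.3333)·(0) + (2.3333)·(1) + (-1.6667)·(-4) + (-2.6667)·(2) + (0.3333)·(0)) / 5 = 5/5 = 1
  S[V,V] = ((1)·(1) + (0)·(0) + (1)·(1) + (-4)·(-4) + (2)·(2) + (0)·(0)) / 5 = 22/5 = 4.4

S is symmetric (S[j,i] = S[i,j]). Assembling:

S = [[3.4667, 1],
 [1, 4.4]]


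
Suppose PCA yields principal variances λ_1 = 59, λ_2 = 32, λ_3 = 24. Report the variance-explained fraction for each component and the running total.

Step 1 — total variance = trace(Sigma) = Σ λ_i = 59 + 32 + 24 = 115.

Step 2 — fraction explained by component i = λ_i / Σ λ:
  PC1: 59/115 = 0.513
  PC2: 32/115 = 0.2783
  PC3: 24/115 = 0.2087

Step 3 — cumulative fraction after k components = (λ_1 + ... + λ_k) / Σ λ:
  k = 1: 59/115 = 0.513
  k = 2: (59 + 32)/115 = 91/115 = 0.7913
  k = 3: (59 + 32 + 24)/115 = 115/115 = 1

Summary (fraction, with percent):

explained: PC1 0.513 (51.3%), PC2 0.2783 (27.83%), PC3 0.2087 (20.87%);  cumulative: 0.513, 0.7913, 1


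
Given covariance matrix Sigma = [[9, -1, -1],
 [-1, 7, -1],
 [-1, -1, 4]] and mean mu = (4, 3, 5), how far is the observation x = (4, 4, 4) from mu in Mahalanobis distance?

Step 1 — centre the observation: (x - mu) = (0, 1, -1).

Step 2 — invert Sigma (cofactor / det for 3×3, or solve directly):
  Sigma^{-1} = [[0.1174, 0.0217, 0.0348],
 [0.0217, 0.1522, 0.0435],
 [0.0348, 0.0435, 0.2696]].

Step 3 — form the quadratic (x - mu)^T · Sigma^{-1} · (x - mu):
  Sigma^{-1} · (x - mu) = (-0.013, 0.1087, -0.2261).
  (x - mu)^T · [Sigma^{-1} · (x - mu)] = (0)·(-0.013) + (1)·(0.1087) + (-1)·(-0.2261) = 0.3348.

Step 4 — take square root: d = √(0.3348) ≈ 0.5786.

d(x, mu) = √(0.3348) ≈ 0.5786


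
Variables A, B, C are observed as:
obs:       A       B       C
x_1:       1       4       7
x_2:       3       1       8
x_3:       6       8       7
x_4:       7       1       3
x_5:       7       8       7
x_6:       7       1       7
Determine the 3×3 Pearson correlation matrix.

Step 1 — column means:
  mean(A) = (1 + 3 + 6 + 7 + 7 + 7) / 6 = 31/6 = 5.1667
  mean(B) = (4 + 1 + 8 + 1 + 8 + 1) / 6 = 23/6 = 3.8333
  mean(C) = (7 + 8 + 7 + 3 + 7 + 7) / 6 = 39/6 = 6.5

Step 2 — sample variances and covariances s[i,j] = (1/(n-1)) · Σ_k (x_{k,i} - mean_i) · (x_{k,j} - mean_j), with n-1 = 5:
  s[A,A] = ((-4.1667)·(-4.1667) + (-2.1667)·(-2.1667) + (0.8333)·(0.8333) + (1.8333)·(1.8333) + (1.8333)·(1.8333) + (1.8333)·(1.8333)) / 5 = 32.8333/5 = 6.5667
  s[A,B] = ((-4.1667)·(0.1667) + (-2.1667)·(-2.8333) + (0.8333)·(4.1667) + (1.8333)·(-2.8333) + (1.8333)·(4.1667) + (1.8333)·(-2.8333)) / 5 = 6.1667/5 = 1.2333
  s[A,C] = ((-4.1667)·(0.5) + (-2.1667)·(1.5) + (0.8333)·(0.5) + (1.8333)·(-3.5) + (1.8333)·(0.5) + (1.8333)·(0.5)) / 5 = -9.5/5 = -1.9
  s[B,B] = ((0.1667)·(0.1667) + (-2.8333)·(-2.8333) + (4.1667)·(4.1667) + (-2.8333)·(-2.8333) + (4.1667)·(4.1667) + (-2.8333)·(-2.8333)) / 5 = 58.8333/5 = 11.7667
  s[B,C] = ((0.1667)·(0.5) + (-2.8333)·(1.5) + (4.1667)·(0.5) + (-2.8333)·(-3.5) + (4.1667)·(0.5) + (-2.8333)·(0.5)) / 5 = 8.5/5 = 1.7
  s[C,C] = ((0.5)·(0.5) + (1.5)·(1.5) + (0.5)·(0.5) + (-3.5)·(-3.5) + (0.5)·(0.5) + (0.5)·(0.5)) / 5 = 15.5/5 = 3.1
  Sample standard deviations s_i = √(s[i,i]):
  s(A) = √(6.5667) = 2.5626
  s(B) = √(11.7667) = 3.4303
  s(C) = √(3.1) = 1.7607

Step 3 — r_{ij} = s_{ij} / (s_i · s_j):
  r[A,A] = 1 (diagonal).
  r[A,B] = 1.2333 / (2.5626 · 3.4303) = 1.2333 / 8.7902 = 0.1403
  r[A,C] = -1.9 / (2.5626 · 1.7607) = -1.9 / 4.5118 = -0.4211
  r[B,B] = 1 (diagonal).
  r[B,C] = 1.7 / (3.4303 · 1.7607) = 1.7 / 6.0396 = 0.2815
  r[C,C] = 1 (diagonal).

R is symmetric with unit diagonal. Assembling:

R = [[1, 0.1403, -0.4211],
 [0.1403, 1, 0.2815],
 [-0.4211, 0.2815, 1]]


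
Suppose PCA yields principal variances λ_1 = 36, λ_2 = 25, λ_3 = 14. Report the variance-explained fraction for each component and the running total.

Step 1 — total variance = trace(Sigma) = Σ λ_i = 36 + 25 + 14 = 75.

Step 2 — fraction explained by component i = λ_i / Σ λ:
  PC1: 36/75 = 0.48
  PC2: 25/75 = 0.3333
  PC3: 14/75 = 0.1867

Step 3 — cumulative fraction after k components = (λ_1 + ... + λ_k) / Σ λ:
  k = 1: 36/75 = 0.48
  k = 2: (36 + 25)/75 = 61/75 = 0.8133
  k = 3: (36 + 25 + 14)/75 = 75/75 = 1

Summary (fraction, with percent):

explained: PC1 0.48 (48%), PC2 0.3333 (33.33%), PC3 0.1867 (18.67%);  cumulative: 0.48, 0.8133, 1


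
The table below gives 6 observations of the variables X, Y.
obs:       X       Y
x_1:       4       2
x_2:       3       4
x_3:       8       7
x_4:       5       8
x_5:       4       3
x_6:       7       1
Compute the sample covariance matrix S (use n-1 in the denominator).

Step 1 — column means:
  mean(X) = (4 + 3 + 8 + 5 + 4 + 7) / 6 = 31/6 = 5.1667
  mean(Y) = (2 + 4 + 7 + 8 + 3 + 1) / 6 = 25/6 = 4.1667

Step 2 — sample covariance S[i,j] = (1/(n-1)) · Σ_k (x_{k,i} - mean_i) · (x_{k,j} - mean_j), with n-1 = 5.
  S[X,X] = ((-1.1667)·(-1.1667) + (-2.1667)·(-2.1667) + (2.8333)·(2.8333) + (-0.1667)·(-0.1667) + (-1.1667)·(-1.1667) + (1.8333)·(1.8333)) / 5 = 18.8333/5 = 3.7667
  S[X,Y] = ((-1.1667)·(-2.1667) + (-2.1667)·(-0.1667) + (2.8333)·(2.8333) + (-0.1667)·(3.8333) + (-1.1667)·(-1.1667) + (1.8333)·(-3.1667)) / 5 = 5.8333/5 = 1.1667
  S[Y,Y] = ((-2.1667)·(-2.1667) + (-0.1667)·(-0.1667) + (2.8333)·(2.8333) + (3.8333)·(3.8333) + (-1.1667)·(-1.1667) + (-3.1667)·(-3.1667)) / 5 = 38.8333/5 = 7.7667

S is symmetric (S[j,i] = S[i,j]). Assembling:

S = [[3.7667, 1.1667],
 [1.1667, 7.7667]]


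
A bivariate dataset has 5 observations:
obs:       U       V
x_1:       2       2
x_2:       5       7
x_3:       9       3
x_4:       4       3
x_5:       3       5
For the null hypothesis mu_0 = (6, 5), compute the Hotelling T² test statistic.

Step 1 — sample mean vector:
  mean(U) = (2 + 5 + 9 + 4 + 3) / 5 = 23/5 = 4.6
  mean(V) = (2 + 7 + 3 + 3 + 5) / 5 = 20/5 = 4
  x̄ = (4.6, 4),  deviation x̄ - mu_0 = (4.6, 4) - (6, 5) = (-1.4, -1).

Step 2 — sample covariance matrix, S[i,j] = (1/(n-1)) · Σ_k (x_{k,i} - mean_i) · (x_{k,j} - mean_j), divisor n-1 = 4:
  S[U,U] = ((-2.6)·(-2.6) + (0.4)·(0.4) + (4.4)·(4.4) + (-0.6)·(-0.6) + (-1.6)·(-1.6)) / 4 = 29.2/4 = 7.3
  S[U,V] = ((-2.6)·(-2) + (0.4)·(3) + (4.4)·(-1) + (-0.6)·(-1) + (-1.6)·(1)) / 4 = 1/4 = 0.25
  S[V,V] = ((-2)·(-2) + (3)·(3) + (-1)·(-1) + (-1)·(-1) + (1)·(1)) / 4 = 16/4 = 4
  S = [[7.3, 0.25],
 [0.25, 4]].

Step 3 — invert S. det(S) = 7.3·4 - (0.25)² = 29.1375.
  S^{-1} = (1/det) · [[d, -b], [-b, a]] = [[0.1373, -0.0086],
 [-0.0086, 0.2505]].

Step 4 — quadratic form (x̄ - mu_0)^T · S^{-1} · (x̄ - mu_0):
  S^{-1} · (x̄ - mu_0) = (-0.1836, -0.2385),
  (x̄ - mu_0)^T · [...] = (-1.4)·(-0.1836) + (-1)·(-0.2385) = 0.4956.

Step 5 — scale by n: T² = 5 · 0.4956 = 2.4779.

T² ≈ 2.4779


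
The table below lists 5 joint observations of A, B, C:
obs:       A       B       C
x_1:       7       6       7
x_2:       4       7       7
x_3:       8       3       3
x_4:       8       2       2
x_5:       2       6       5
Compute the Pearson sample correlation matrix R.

Step 1 — column means:
  mean(A) = (7 + 4 + 8 + 8 + 2) / 5 = 29/5 = 5.8
  mean(B) = (6 + 7 + 3 + 2 + 6) / 5 = 24/5 = 4.8
  mean(C) = (7 + 7 + 3 + 2 + 5) / 5 = 24/5 = 4.8

Step 2 — sample variances and covariances s[i,j] = (1/(n-1)) · Σ_k (x_{k,i} - mean_i) · (x_{k,j} - mean_j), with n-1 = 4:
  s[A,A] = ((1.2)·(1.2) + (-1.8)·(-1.8) + (2.2)·(2.2) + (2.2)·(2.2) + (-3.8)·(-3.8)) / 4 = 28.8/4 = 7.2
  s[A,B] = ((1.2)·(1.2) + (-1.8)·(2.2) + (2.2)·(-1.8) + (2.2)·(-2.8) + (-3.8)·(1.2)) / 4 = -17.2/4 = -4.3
  s[A,C] = ((1.2)·(2.2) + (-1.8)·(2.2) + (2.2)·(-1.8) + (2.2)·(-2.8) + (-3.8)·(0.2)) / 4 = -12.2/4 = -3.05
  s[B,B] = ((1.2)·(1.2) + (2.2)·(2.2) + (-1.8)·(-1.8) + (-2.8)·(-2.8) + (1.2)·(1.2)) / 4 = 18.8/4 = 4.7
  s[B,C] = ((1.2)·(2.2) + (2.2)·(2.2) + (-1.8)·(-1.8) + (-2.8)·(-2.8) + (1.2)·(0.2)) / 4 = 18.8/4 = 4.7
  s[C,C] = ((2.2)·(2.2) + (2.2)·(2.2) + (-1.8)·(-1.8) + (-2.8)·(-2.8) + (0.2)·(0.2)) / 4 = 20.8/4 = 5.2
  Sample standard deviations s_i = √(s[i,i]):
  s(A) = √(7.2) = 2.6833
  s(B) = √(4.7) = 2.1679
  s(C) = √(5.2) = 2.2804

Step 3 — r_{ij} = s_{ij} / (s_i · s_j):
  r[A,A] = 1 (diagonal).
  r[A,B] = -4.3 / (2.6833 · 2.1679) = -4.3 / 5.8172 = -0.7392
  r[A,C] = -3.05 / (2.6833 · 2.2804) = -3.05 / 6.1188 = -0.4985
  r[B,B] = 1 (diagonal).
  r[B,C] = 4.7 / (2.1679 · 2.2804) = 4.7 / 4.9437 = 0.9507
  r[C,C] = 1 (diagonal).

R is symmetric with unit diagonal. Assembling:

R = [[1, -0.7392, -0.4985],
 [-0.7392, 1, 0.9507],
 [-0.4985, 0.9507, 1]]


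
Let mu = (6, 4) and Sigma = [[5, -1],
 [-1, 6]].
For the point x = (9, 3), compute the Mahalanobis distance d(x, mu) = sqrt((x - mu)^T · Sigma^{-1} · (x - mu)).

Step 1 — centre the observation: (x - mu) = (3, -1).

Step 2 — invert Sigma. det(Sigma) = 5·6 - (-1)² = 29.
  Sigma^{-1} = (1/det) · [[d, -b], [-b, a]] = [[0.2069, 0.0345],
 [0.0345, 0.1724]].

Step 3 — form the quadratic (x - mu)^T · Sigma^{-1} · (x - mu):
  Sigma^{-1} · (x - mu) = (0.5862, -0.069).
  (x - mu)^T · [Sigma^{-1} · (x - mu)] = (3)·(0.5862) + (-1)·(-0.069) = 1.8276.

Step 4 — take square root: d = √(1.8276) ≈ 1.3519.

d(x, mu) = √(1.8276) ≈ 1.3519


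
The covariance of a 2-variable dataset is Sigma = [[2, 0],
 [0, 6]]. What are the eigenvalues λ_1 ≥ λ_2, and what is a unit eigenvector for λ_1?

Step 1 — characteristic polynomial of 2×2 Sigma:
  det(Sigma - λI) = λ² - trace · λ + det = 0.
  trace = 2 + 6 = 8, det = 2·6 - (0)² = 12.
Step 2 — discriminant:
  Δ = trace² - 4·det = 64 - 48 = 16.
Step 3 — eigenvalues:
  λ = (trace ± √Δ)/2 = (8 ± 4)/2,
  λ_1 = 6,  λ_2 = 2.

Step 4 — unit eigenvector for λ_1: Sigma is diagonal, so its eigenvectors are the coordinate axes. λ_1 = 6 is the diagonal entry on the second coordinate axis, hence
  v_1 = (0, 1) (||v_1|| = 1).

λ_1 = 6,  λ_2 = 2;  v_1 ≈ (0, 1)


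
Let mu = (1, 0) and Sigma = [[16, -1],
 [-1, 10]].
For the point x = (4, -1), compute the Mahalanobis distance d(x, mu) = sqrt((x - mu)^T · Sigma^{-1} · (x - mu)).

Step 1 — centre the observation: (x - mu) = (3, -1).

Step 2 — invert Sigma. det(Sigma) = 16·10 - (-1)² = 159.
  Sigma^{-1} = (1/det) · [[d, -b], [-b, a]] = [[0.0629, 0.0063],
 [0.0063, 0.1006]].

Step 3 — form the quadratic (x - mu)^T · Sigma^{-1} · (x - mu):
  Sigma^{-1} · (x - mu) = (0.1824, -0.0818).
  (x - mu)^T · [Sigma^{-1} · (x - mu)] = (3)·(0.1824) + (-1)·(-0.0818) = 0.6289.

Step 4 — take square root: d = √(0.6289) ≈ 0.7931.

d(x, mu) = √(0.6289) ≈ 0.7931


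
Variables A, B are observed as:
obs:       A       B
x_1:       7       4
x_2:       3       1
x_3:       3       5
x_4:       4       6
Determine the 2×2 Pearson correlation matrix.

Step 1 — column means:
  mean(A) = (7 + 3 + 3 + 4) / 4 = 17/4 = 4.25
  mean(B) = (4 + 1 + 5 + 6) / 4 = 16/4 = 4

Step 2 — sample variances and covariances s[i,j] = (1/(n-1)) · Σ_k (x_{k,i} - mean_i) · (x_{k,j} - mean_j), with n-1 = 3:
  s[A,A] = ((2.75)·(2.75) + (-1.25)·(-1.25) + (-1.25)·(-1.25) + (-0.25)·(-0.25)) / 3 = 10.75/3 = 3.5833
  s[A,B] = ((2.75)·(0) + (-1.25)·(-3) + (-1.25)·(1) + (-0.25)·(2)) / 3 = 2/3 = 0.6667
  s[B,B] = ((0)·(0) + (-3)·(-3) + (1)·(1) + (2)·(2)) / 3 = 14/3 = 4.6667
  Sample standard deviations s_i = √(s[i,i]):
  s(A) = √(3.5833) = 1.893
  s(B) = √(4.6667) = 2.1602

Step 3 — r_{ij} = s_{ij} / (s_i · s_j):
  r[A,A] = 1 (diagonal).
  r[A,B] = 0.6667 / (1.893 · 2.1602) = 0.6667 / 4.0893 = 0.163
  r[B,B] = 1 (diagonal).

R is symmetric with unit diagonal. Assembling:

R = [[1, 0.163],
 [0.163, 1]]


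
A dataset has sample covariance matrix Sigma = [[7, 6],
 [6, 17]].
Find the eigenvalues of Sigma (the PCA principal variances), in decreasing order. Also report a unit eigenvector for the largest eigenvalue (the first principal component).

Step 1 — characteristic polynomial of 2×2 Sigma:
  det(Sigma - λI) = λ² - trace · λ + det = 0.
  trace = 7 + 17 = 24, det = 7·17 - (6)² = 83.
Step 2 — discriminant:
  Δ = trace² - 4·det = 576 - 332 = 244.
Step 3 — eigenvalues:
  λ = (trace ± √Δ)/2 = (24 ± 15.6205)/2,
  λ_1 = 19.8102,  λ_2 = 4.1898.

Step 4 — unit eigenvector for λ_1: solve (Sigma - λ_1 I)v = 0. First row:
  (7 - 19.8102)·v_x + (6)·v_y = 0, i.e. (-12.8102)·v_x + (6)·v_y = 0,
  so v ∝ (b, λ_1 - a) = (6, 12.8102) = u.
  ||u|| = √((6)² + (12.8102)²) = √(200.1025) ≈ 14.1458,
  v_1 = u/||u|| ≈ (0.4242, 0.9056) (||v_1|| = 1).

λ_1 = 19.8102,  λ_2 = 4.1898;  v_1 ≈ (0.4242, 0.9056)


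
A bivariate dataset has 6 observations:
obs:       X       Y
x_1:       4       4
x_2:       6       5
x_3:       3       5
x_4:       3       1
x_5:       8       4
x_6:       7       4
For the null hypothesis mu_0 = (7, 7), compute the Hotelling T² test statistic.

Step 1 — sample mean vector:
  mean(X) = (4 + 6 + 3 + 3 + 8 + 7) / 6 = 31/6 = 5.1667
  mean(Y) = (4 + 5 + 5 + 1 + 4 + 4) / 6 = 23/6 = 3.8333
  x̄ = (5.1667, 3.8333),  deviation x̄ - mu_0 = (5.1667, 3.8333) - (7, 7) = (-1.8333, -3.1667).

Step 2 — sample covariance matrix, S[i,j] = (1/(n-1)) · Σ_k (x_{k,i} - mean_i) · (x_{k,j} - mean_j), divisor n-1 = 5:
  S[X,X] = ((-1.1667)·(-1.1667) + (0.8333)·(0.8333) + (-2.1667)·(-2.1667) + (-2.1667)·(-2.1667) + (2.8333)·(2.8333) + (1.8333)·(1.8333)) / 5 = 22.8333/5 = 4.5667
  S[X,Y] = ((-1.1667)·(0.1667) + (0.8333)·(1.1667) + (-2.1667)·(1.1667) + (-2.1667)·(-2.8333) + (2.8333)·(0.1667) + (1.8333)·(0.1667)) / 5 = 5.1667/5 = 1.0333
  S[Y,Y] = ((0.1667)·(0.1667) + (1.1667)·(1.1667) + (1.1667)·(1.1667) + (-2.8333)·(-2.8333) + (0.1667)·(0.1667) + (0.1667)·(0.1667)) / 5 = 10.8333/5 = 2.1667
  S = [[4.5667, 1.0333],
 [1.0333, 2.1667]].

Step 3 — invert S. det(S) = 4.5667·2.1667 - (1.0333)² = 8.8267.
  S^{-1} = (1/det) · [[d, -b], [-b, a]] = [[0.2455, -0.1171],
 [-0.1171, 0.5174]].

Step 4 — quadratic form (x̄ - mu_0)^T · S^{-1} · (x̄ - mu_0):
  S^{-1} · (x̄ - mu_0) = (-0.0793, -1.4237),
  (x̄ - mu_0)^T · [...] = (-1.8333)·(-0.0793) + (-3.1667)·(-1.4237) = 4.6538.

Step 5 — scale by n: T² = 6 · 4.6538 = 27.923.

T² ≈ 27.923
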